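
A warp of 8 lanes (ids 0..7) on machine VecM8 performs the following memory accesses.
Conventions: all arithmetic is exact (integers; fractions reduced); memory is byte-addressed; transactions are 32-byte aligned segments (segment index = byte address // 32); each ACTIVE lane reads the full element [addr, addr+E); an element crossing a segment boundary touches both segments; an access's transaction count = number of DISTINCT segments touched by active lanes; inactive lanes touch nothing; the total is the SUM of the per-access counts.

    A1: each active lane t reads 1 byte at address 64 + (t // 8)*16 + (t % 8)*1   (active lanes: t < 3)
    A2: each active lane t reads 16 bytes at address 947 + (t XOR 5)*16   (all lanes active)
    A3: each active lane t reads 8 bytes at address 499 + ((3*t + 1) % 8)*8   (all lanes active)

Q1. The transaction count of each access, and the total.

A1: 1 transaction
A2: 5 transactions
A3: 3 transactions

Answer: 1,5,3; total 9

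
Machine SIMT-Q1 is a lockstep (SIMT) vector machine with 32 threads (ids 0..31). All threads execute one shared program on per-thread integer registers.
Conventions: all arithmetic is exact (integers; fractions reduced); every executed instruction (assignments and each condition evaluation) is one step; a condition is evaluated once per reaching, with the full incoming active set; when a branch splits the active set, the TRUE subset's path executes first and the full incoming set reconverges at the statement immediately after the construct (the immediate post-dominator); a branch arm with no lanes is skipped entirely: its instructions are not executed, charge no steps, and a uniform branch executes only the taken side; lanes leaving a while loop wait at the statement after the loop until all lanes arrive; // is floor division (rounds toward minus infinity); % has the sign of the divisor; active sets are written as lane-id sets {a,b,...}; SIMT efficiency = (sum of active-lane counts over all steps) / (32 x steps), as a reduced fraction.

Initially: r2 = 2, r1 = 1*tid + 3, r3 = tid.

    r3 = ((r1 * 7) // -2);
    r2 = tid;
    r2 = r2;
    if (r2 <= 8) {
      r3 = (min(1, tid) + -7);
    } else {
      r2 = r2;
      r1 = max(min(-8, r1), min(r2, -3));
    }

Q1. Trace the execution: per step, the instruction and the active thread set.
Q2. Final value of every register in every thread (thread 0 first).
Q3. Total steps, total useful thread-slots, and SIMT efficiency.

step 0: r3 <- ((r1 * 7) // -2)       {0,1,2,3,4,5,6,7,8,9,10,11,12,13,14,15,16,17,18,19,20,21,22,23,24,25,26,27,28,29,30,31}
step 1: r2 <- tid                    {0,1,2,3,4,5,6,7,8,9,10,11,12,13,14,15,16,17,18,19,20,21,22,23,24,25,26,27,28,29,30,31}
step 2: r2 <- r2                     {0,1,2,3,4,5,6,7,8,9,10,11,12,13,14,15,16,17,18,19,20,21,22,23,24,25,26,27,28,29,30,31}
step 3: eval (r2 <= 8)               {0,1,2,3,4,5,6,7,8,9,10,11,12,13,14,15,16,17,18,19,20,21,22,23,24,25,26,27,28,29,30,31}
step 4: r3 <- (min(1, tid) + -7)     {0,1,2,3,4,5,6,7,8}
step 5: r2 <- r2                     {9,10,11,12,13,14,15,16,17,18,19,20,21,22,23,24,25,26,27,28,29,30,31}
step 6: r1 <- max(min(-8, r1), min(r2, -3)) {9,10,11,12,13,14,15,16,17,18,19,20,21,22,23,24,25,26,27,28,29,30,31}

Answer: 7 steps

r2: 0,1,2,3,4,5,6,7,8,9,10,11,12,13,14,15,16,17,18,19,20,21,22,23,24,25,26,27,28,29,30,31
r1: 3,4,5,6,7,8,9,10,11,-3,-3,-3,-3,-3,-3,-3,-3,-3,-3,-3,-3,-3,-3,-3,-3,-3,-3,-3,-3,-3,-3,-3
r3: -7,-6,-6,-6,-6,-6,-6,-6,-6,-42,-46,-49,-53,-56,-60,-63,-67,-70,-74,-77,-81,-84,-88,-91,-95,-98,-102,-105,-109,-112,-116,-119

steps = 7; useful = 183; efficiency = 183/224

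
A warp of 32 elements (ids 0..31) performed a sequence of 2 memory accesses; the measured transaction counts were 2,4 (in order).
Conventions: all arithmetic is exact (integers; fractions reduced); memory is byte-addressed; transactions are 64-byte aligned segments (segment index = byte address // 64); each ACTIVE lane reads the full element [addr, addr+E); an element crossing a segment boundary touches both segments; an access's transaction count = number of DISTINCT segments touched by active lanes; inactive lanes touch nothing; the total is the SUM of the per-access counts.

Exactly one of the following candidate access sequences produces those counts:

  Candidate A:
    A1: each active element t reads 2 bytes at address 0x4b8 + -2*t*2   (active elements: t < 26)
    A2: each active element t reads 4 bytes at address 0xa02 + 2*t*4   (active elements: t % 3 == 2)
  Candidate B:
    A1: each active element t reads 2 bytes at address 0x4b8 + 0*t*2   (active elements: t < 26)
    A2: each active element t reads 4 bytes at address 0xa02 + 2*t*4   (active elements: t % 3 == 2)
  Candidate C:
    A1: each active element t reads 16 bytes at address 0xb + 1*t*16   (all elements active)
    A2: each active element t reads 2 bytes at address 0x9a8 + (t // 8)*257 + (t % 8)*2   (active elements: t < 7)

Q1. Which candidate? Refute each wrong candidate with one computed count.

B: A1 gives 1 transaction, not 2
C: A1 gives 9 transactions, not 2
A: all counts match (2,4)

Answer: A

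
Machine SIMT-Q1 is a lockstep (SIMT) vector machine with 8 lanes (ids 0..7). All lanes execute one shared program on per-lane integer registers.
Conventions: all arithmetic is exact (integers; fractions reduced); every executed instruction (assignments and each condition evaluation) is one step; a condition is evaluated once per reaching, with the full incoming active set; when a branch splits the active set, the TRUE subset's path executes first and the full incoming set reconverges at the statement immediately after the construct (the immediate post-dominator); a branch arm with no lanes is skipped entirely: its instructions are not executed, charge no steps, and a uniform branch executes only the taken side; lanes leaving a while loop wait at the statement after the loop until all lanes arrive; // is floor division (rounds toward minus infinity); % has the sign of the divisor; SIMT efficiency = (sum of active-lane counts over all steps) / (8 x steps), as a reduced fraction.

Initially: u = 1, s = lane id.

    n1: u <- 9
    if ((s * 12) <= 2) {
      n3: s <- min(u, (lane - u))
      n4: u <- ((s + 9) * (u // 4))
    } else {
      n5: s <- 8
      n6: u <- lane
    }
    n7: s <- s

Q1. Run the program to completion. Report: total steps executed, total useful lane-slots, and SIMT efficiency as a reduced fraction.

Answer: 7 steps, 40 useful, 5/7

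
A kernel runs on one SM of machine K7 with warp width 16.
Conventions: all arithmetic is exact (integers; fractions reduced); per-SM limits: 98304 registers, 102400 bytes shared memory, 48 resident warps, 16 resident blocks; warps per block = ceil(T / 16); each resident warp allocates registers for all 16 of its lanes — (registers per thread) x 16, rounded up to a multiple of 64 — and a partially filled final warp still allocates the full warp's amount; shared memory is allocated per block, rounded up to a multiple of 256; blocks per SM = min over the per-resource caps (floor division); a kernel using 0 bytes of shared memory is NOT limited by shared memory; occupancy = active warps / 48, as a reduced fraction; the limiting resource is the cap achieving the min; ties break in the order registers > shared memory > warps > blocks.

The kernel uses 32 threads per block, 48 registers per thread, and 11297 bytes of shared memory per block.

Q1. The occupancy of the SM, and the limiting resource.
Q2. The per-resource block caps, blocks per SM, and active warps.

Answer: occupancy 1/3, limited by shared memory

registers: 64 blocks
shared memory: 8 blocks
warps: 24 blocks
blocks: 16 blocks

Answer: 8 blocks, 16 active warps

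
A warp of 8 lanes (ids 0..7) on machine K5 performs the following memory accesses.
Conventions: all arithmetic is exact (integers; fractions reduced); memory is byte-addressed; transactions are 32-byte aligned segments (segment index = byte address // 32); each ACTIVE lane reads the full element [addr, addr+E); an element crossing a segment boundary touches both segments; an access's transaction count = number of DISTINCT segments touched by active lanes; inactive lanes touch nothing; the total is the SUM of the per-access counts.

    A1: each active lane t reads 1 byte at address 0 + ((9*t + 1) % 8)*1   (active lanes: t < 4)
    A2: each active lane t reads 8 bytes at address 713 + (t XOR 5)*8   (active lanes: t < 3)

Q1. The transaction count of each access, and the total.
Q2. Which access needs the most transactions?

A1: 1 transaction
A2: 2 transactions

Answer: 1,2; total 3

Answer: A2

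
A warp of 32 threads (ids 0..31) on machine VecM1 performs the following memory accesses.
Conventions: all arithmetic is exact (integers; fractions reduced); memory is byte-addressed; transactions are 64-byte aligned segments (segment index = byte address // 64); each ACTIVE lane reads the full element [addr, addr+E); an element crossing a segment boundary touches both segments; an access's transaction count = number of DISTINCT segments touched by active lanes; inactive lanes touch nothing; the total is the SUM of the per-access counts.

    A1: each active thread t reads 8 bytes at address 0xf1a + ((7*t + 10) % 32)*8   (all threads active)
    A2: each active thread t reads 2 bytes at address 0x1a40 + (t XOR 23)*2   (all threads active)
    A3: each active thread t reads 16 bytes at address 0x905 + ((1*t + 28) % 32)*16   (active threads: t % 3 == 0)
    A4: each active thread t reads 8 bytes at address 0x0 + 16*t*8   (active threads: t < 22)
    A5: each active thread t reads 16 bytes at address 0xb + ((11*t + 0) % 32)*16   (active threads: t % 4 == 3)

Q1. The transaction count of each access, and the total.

A1: 5 transactions
A2: 1 transaction
A3: 9 transactions
A4: 22 transactions
A5: 8 transactions

Answer: 5,1,9,22,8; total 45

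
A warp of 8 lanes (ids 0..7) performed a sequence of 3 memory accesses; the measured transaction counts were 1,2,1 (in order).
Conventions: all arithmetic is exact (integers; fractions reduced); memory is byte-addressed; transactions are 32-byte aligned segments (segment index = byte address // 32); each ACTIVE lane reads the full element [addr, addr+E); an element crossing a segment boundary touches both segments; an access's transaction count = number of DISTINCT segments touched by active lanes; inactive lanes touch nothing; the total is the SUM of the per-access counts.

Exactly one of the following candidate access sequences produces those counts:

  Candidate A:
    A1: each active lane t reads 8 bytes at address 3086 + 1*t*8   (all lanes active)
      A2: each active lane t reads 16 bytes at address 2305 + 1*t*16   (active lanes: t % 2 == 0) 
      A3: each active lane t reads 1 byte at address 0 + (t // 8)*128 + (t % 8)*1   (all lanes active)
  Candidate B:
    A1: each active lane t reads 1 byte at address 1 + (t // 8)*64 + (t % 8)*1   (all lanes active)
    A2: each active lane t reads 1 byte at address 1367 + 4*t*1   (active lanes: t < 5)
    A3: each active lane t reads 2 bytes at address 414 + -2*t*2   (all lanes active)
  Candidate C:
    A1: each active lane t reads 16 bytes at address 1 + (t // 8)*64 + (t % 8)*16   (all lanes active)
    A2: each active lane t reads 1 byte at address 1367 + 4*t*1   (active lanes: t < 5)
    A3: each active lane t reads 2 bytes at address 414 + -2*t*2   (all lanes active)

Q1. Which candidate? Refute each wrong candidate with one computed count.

A: A1 gives 3 transactions, not 1
C: A1 gives 5 transactions, not 1
B: all counts match (1,2,1)

Answer: B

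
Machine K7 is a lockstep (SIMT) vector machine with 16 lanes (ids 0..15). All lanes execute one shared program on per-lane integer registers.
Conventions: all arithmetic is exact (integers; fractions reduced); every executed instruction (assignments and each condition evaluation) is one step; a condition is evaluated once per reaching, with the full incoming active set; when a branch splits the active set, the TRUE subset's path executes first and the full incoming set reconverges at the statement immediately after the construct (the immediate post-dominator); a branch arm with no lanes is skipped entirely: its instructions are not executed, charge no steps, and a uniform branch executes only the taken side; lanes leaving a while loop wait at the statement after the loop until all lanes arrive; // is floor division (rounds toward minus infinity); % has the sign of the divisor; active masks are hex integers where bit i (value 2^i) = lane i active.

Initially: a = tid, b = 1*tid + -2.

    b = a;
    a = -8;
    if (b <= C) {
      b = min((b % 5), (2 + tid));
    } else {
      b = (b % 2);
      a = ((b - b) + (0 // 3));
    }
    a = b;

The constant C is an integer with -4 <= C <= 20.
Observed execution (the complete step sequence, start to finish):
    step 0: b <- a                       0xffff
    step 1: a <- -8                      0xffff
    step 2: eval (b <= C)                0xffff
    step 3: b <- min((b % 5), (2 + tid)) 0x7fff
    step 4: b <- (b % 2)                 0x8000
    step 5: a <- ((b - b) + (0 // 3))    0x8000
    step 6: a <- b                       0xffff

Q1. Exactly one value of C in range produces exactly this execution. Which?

Answer: C = 14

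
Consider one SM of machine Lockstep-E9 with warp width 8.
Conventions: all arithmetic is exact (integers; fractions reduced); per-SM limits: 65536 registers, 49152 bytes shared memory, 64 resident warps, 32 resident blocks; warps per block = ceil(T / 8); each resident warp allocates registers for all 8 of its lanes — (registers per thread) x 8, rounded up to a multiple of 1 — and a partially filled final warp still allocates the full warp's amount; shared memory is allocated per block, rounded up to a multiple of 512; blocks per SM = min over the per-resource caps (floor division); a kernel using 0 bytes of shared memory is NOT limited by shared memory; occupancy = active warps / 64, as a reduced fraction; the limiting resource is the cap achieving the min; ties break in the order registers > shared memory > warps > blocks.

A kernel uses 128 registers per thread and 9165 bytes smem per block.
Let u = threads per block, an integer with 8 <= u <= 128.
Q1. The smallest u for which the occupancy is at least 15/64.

Answer: u = 17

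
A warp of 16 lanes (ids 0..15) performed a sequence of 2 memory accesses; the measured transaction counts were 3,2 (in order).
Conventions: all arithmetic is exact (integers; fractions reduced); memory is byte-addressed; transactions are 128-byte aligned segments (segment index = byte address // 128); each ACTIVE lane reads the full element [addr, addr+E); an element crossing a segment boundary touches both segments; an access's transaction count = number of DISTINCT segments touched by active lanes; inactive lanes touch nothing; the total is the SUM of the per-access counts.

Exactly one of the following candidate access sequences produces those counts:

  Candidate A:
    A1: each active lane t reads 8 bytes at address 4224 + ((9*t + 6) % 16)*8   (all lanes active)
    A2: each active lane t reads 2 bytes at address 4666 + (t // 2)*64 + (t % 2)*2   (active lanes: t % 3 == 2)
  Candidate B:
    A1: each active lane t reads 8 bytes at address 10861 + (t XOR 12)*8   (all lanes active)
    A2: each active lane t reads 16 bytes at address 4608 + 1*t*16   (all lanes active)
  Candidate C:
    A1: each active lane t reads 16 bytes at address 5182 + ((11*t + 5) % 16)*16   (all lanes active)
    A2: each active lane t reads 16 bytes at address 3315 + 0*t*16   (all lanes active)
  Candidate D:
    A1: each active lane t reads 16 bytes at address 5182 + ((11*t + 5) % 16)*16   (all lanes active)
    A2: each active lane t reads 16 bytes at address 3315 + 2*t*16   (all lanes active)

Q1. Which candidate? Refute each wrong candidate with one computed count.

A: A1 gives 1 transaction, not 3
B: A1 gives 2 transactions, not 3
D: A2 gives 5 transactions, not 2
C: all counts match (3,2)

Answer: C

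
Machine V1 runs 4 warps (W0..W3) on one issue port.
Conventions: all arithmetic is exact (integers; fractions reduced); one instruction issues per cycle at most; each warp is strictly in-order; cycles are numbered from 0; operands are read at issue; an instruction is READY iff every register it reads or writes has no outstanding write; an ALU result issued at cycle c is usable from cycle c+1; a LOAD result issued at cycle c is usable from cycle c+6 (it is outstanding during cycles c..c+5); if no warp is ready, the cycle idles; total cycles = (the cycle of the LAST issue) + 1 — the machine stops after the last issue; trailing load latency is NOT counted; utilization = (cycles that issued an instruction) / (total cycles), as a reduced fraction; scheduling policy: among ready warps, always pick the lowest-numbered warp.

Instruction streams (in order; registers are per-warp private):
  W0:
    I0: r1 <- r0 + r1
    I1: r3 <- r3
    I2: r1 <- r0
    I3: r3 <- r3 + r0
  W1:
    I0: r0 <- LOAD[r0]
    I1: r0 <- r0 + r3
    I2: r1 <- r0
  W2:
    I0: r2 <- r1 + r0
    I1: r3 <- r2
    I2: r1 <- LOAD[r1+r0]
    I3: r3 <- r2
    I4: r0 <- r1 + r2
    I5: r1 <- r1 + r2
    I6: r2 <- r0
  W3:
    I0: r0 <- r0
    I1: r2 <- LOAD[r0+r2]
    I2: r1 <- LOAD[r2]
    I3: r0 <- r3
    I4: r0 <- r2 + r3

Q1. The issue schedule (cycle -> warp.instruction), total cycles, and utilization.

cycle 0: W0.I0
cycle 1: W0.I1
cycle 2: W0.I2
cycle 3: W0.I3
cycle 4: W1.I0
cycle 5: W2.I0
cycle 6: W2.I1
cycle 7: W2.I2
cycle 8: W2.I3
cycle 9: W3.I0
cycle 10: W1.I1
cycle 11: W1.I2
cycle 12: W3.I1
cycle 13: W2.I4
cycle 14: W2.I5
cycle 15: W2.I6
cycle 16: idle
cycle 17: idle
cycle 18: W3.I2
cycle 19: W3.I3
cycle 20: W3.I4

Answer: 21 cycles, utilization 19/21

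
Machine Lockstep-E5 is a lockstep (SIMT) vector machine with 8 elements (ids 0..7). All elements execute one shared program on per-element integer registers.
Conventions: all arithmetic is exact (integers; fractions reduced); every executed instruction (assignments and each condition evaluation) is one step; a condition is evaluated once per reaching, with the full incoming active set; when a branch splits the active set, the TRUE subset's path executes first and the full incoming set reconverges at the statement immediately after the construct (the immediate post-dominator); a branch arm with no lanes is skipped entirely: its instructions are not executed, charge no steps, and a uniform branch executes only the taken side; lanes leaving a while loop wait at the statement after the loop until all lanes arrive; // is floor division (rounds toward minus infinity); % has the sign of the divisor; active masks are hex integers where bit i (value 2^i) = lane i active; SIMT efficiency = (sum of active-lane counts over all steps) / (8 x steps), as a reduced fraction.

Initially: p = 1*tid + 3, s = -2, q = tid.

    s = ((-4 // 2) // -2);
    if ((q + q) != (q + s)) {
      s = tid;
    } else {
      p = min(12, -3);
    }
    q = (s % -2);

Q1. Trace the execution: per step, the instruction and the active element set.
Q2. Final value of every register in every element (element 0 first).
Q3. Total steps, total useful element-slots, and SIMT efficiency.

step 0: s <- ((-4 // 2) // -2)       0xff
step 1: eval ((q + q) != (q + s))    0xff
step 2: s <- tid                     0xfd
step 3: p <- min(12, -3)             0x02
step 4: q <- (s % -2)                0xff

Answer: 5 steps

p: 3,-3,5,6,7,8,9,10
s: 0,1,2,3,4,5,6,7
q: 0,-1,0,-1,0,-1,0,-1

steps = 5; useful = 32; efficiency = 32/40 = 4/5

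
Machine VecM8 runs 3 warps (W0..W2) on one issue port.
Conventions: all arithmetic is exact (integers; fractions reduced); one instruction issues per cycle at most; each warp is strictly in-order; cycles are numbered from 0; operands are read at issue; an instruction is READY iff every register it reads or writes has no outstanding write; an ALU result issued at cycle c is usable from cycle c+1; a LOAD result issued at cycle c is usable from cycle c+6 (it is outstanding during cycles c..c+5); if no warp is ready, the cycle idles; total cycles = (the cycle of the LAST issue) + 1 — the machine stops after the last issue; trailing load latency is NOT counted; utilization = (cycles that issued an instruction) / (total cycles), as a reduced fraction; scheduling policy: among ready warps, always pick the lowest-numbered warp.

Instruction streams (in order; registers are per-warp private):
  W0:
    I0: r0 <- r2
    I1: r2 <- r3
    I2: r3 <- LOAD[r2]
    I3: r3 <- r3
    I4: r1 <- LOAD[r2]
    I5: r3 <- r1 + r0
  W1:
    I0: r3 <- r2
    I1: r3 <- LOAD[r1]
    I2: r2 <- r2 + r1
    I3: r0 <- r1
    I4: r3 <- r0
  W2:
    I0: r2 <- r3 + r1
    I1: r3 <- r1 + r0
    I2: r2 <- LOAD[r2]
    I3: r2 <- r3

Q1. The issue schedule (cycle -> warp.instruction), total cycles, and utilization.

cycle 0: W0.I0
cycle 1: W0.I1
cycle 2: W0.I2
cycle 3: W1.I0
cycle 4: W1.I1
cycle 5: W1.I2
cycle 6: W1.I3
cycle 7: W2.I0
cycle 8: W0.I3
cycle 9: W0.I4
cycle 10: W1.I4
cycle 11: W2.I1
cycle 12: W2.I2
cycle 13: idle
cycle 14: idle
cycle 15: W0.I5
cycle 16: idle
cycle 17: idle
cycle 18: W2.I3

Answer: 19 cycles, utilization 15/19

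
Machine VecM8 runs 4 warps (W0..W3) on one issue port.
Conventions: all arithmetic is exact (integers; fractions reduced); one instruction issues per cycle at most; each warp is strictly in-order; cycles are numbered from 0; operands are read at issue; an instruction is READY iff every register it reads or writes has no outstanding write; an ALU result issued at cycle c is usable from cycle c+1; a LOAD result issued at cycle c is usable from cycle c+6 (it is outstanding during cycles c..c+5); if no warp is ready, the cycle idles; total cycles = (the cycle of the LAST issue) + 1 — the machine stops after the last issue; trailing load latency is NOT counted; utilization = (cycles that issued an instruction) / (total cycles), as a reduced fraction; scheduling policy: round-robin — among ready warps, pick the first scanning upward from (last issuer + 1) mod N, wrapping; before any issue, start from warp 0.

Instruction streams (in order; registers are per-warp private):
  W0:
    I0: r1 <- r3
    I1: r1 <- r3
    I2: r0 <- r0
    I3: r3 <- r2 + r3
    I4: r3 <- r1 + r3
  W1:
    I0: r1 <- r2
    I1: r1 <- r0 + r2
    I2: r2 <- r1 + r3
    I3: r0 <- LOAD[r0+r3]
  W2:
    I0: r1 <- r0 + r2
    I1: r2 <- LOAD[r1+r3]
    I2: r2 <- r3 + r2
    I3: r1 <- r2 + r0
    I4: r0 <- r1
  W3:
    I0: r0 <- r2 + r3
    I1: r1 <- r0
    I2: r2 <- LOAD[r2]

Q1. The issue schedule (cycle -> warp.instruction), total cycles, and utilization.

cycle 0: W0.I0
cycle 1: W1.I0
cycle 2: W2.I0
cycle 3: W3.I0
cycle 4: W0.I1
cycle 5: W1.I1
cycle 6: W2.I1
cycle 7: W3.I1
cycle 8: W0.I2
cycle 9: W1.I2
cycle 10: W3.I2
cycle 11: W0.I3
cycle 12: W1.I3
cycle 13: W2.I2
cycle 14: W0.I4
cycle 15: W2.I3
cycle 16: W2.I4

Answer: 17 cycles, utilization 1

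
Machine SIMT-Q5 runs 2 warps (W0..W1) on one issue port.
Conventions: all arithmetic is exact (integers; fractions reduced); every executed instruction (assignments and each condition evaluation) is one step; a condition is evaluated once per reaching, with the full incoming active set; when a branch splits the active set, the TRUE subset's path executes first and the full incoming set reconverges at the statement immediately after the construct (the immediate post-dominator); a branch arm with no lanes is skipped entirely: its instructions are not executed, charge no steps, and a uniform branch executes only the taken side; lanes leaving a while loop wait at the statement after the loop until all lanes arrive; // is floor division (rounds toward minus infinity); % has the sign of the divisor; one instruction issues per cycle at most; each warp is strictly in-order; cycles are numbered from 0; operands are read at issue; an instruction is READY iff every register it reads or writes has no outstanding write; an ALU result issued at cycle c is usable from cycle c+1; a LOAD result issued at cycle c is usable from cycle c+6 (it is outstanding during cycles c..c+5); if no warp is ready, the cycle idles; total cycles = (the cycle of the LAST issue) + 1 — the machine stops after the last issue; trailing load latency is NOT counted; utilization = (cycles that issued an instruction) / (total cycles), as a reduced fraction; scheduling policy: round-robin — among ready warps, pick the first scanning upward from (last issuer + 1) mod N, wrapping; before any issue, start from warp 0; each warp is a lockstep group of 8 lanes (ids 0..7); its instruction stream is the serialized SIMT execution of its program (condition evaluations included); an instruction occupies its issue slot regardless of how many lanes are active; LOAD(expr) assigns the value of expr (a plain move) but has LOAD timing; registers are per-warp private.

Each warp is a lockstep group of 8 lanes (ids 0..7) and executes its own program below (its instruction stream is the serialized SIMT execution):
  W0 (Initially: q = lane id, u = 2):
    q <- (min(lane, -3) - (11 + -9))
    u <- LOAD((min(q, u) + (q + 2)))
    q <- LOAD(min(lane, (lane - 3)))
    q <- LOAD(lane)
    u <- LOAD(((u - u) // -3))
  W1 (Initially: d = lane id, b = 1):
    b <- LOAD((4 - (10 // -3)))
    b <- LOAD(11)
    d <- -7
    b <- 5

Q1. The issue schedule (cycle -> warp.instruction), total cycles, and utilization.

cycle 0: W0.I0
cycle 1: W1.I0
cycle 2: W0.I1
cycle 3: W0.I2
cycle 4: idle
cycle 5: idle
cycle 6: idle
cycle 7: W1.I1
cycle 8: W1.I2
cycle 9: W0.I3
cycle 10: W0.I4
cycle 11: idle
cycle 12: idle
cycle 13: W1.I3

Answer: 14 cycles, utilization 9/14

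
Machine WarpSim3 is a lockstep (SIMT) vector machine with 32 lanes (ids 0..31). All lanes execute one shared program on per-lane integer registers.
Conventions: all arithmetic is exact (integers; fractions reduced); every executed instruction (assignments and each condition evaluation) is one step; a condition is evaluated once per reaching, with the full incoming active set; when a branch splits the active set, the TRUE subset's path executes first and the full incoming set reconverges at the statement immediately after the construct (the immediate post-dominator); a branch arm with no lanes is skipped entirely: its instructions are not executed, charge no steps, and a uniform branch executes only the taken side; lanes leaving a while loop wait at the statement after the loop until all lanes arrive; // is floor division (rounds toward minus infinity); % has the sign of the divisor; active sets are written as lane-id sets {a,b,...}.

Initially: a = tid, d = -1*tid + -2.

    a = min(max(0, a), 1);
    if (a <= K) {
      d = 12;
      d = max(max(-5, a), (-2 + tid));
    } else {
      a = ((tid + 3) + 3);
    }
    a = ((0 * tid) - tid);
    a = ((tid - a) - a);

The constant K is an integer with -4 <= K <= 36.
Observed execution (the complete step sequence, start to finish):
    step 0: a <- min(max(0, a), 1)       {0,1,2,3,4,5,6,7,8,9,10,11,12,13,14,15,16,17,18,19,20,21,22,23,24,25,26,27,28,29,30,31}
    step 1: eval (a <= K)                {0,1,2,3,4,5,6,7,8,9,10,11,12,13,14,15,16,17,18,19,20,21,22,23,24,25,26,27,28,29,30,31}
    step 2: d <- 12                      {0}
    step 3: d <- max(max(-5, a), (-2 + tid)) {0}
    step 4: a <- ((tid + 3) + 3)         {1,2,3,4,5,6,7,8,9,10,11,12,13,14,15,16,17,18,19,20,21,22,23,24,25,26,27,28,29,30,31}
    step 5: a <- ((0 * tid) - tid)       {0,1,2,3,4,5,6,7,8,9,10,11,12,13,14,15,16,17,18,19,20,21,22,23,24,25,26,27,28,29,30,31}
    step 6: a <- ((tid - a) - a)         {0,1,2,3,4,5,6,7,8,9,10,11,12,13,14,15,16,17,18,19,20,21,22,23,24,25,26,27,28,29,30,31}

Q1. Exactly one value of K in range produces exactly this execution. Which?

Answer: K = 0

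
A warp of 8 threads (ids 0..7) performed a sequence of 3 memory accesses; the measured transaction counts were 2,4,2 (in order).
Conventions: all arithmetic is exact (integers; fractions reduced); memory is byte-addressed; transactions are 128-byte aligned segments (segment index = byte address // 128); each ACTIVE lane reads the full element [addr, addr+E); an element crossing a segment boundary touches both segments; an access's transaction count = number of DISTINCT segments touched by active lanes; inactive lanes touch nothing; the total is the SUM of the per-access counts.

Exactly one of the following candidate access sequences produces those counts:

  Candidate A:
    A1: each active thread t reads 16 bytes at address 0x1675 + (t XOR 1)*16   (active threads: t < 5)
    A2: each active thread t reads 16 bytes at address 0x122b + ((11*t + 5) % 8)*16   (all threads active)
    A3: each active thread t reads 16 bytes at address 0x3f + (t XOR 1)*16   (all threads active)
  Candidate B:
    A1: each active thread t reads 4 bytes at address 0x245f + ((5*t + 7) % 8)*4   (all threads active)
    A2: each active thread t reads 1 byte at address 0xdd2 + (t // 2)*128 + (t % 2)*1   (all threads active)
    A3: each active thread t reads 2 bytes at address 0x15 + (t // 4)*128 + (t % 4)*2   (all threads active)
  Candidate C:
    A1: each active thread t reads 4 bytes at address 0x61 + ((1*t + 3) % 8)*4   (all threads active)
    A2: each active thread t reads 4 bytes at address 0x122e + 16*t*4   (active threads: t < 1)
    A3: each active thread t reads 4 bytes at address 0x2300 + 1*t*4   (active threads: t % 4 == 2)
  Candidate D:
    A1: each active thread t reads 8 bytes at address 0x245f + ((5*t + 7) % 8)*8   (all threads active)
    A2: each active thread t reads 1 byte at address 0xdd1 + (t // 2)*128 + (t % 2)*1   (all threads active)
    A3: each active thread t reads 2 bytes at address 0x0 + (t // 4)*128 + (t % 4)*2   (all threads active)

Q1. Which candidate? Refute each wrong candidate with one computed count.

A: A2 gives 2 transactions, not 4
B: A1 gives 1 transaction, not 2
C: A2 gives 1 transaction, not 4
D: all counts match (2,4,2)

Answer: D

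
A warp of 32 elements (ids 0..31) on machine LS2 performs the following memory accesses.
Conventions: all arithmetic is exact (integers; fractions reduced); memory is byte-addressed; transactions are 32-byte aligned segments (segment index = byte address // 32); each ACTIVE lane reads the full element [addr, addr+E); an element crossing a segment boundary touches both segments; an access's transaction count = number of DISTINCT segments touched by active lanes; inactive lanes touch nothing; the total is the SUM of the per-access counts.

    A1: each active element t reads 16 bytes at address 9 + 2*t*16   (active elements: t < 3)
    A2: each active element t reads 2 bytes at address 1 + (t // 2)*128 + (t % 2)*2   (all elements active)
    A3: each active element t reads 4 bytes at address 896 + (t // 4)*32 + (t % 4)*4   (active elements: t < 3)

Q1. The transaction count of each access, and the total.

A1: 3 transactions
A2: 16 transactions
A3: 1 transaction

Answer: 3,16,1; total 20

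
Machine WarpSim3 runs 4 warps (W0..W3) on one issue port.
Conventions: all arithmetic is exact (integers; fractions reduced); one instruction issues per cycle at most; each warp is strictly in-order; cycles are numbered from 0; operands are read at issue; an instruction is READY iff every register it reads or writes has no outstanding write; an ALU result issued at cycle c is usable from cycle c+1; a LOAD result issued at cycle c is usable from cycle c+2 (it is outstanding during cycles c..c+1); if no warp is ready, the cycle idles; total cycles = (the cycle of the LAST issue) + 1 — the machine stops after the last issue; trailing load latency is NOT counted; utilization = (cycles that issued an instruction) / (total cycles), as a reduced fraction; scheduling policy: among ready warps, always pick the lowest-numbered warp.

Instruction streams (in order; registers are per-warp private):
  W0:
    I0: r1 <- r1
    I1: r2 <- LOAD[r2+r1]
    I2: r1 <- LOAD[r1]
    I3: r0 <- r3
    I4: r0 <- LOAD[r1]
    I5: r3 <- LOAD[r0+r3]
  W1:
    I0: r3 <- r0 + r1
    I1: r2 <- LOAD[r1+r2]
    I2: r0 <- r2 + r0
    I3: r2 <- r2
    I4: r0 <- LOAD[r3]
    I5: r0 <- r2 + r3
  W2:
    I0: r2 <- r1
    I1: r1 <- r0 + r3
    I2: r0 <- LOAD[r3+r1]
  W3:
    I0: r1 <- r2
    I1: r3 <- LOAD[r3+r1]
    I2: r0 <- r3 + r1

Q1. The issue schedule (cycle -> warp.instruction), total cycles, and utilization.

cycle 0: W0.I0
cycle 1: W0.I1
cycle 2: W0.I2
cycle 3: W0.I3
cycle 4: W0.I4
cycle 5: W1.I0
cycle 6: W0.I5
cycle 7: W1.I1
cycle 8: W2.I0
cycle 9: W1.I2
cycle 10: W1.I3
cycle 11: W1.I4
cycle 12: W2.I1
cycle 13: W1.I5
cycle 14: W2.I2
cycle 15: W3.I0
cycle 16: W3.I1
cycle 17: idle
cycle 18: W3.I2

Answer: 19 cycles, utilization 18/19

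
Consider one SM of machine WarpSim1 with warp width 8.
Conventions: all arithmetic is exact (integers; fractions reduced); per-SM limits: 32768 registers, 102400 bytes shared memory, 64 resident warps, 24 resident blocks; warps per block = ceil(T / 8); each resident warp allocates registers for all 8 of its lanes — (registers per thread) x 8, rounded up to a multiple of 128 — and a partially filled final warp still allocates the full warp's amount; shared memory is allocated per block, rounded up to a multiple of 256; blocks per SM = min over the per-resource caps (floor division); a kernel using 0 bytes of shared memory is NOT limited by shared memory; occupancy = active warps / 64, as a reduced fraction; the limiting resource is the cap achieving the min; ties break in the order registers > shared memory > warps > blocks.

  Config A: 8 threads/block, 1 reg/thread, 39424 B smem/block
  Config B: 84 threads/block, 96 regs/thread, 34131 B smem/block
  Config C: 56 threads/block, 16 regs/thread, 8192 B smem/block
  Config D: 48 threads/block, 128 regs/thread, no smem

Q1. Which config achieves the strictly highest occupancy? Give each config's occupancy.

occupancies: A 1/32, B 11/32, C 63/64, D 15/32

Answer: C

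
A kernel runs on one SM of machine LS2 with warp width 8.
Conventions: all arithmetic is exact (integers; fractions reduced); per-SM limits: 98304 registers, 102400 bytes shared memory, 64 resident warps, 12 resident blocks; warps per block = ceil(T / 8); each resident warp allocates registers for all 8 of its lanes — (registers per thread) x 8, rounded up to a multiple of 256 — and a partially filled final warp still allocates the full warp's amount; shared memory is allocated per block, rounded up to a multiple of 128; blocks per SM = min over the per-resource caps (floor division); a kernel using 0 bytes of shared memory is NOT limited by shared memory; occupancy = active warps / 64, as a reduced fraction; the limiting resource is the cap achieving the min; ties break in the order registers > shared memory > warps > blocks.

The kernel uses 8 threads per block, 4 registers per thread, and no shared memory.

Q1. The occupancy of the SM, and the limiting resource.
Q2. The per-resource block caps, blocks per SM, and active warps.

Answer: occupancy 3/16, limited by blocks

registers: 384 blocks
shared memory: no limit (kernel uses none)
warps: 64 blocks
blocks: 12 blocks

Answer: 12 blocks, 12 active warps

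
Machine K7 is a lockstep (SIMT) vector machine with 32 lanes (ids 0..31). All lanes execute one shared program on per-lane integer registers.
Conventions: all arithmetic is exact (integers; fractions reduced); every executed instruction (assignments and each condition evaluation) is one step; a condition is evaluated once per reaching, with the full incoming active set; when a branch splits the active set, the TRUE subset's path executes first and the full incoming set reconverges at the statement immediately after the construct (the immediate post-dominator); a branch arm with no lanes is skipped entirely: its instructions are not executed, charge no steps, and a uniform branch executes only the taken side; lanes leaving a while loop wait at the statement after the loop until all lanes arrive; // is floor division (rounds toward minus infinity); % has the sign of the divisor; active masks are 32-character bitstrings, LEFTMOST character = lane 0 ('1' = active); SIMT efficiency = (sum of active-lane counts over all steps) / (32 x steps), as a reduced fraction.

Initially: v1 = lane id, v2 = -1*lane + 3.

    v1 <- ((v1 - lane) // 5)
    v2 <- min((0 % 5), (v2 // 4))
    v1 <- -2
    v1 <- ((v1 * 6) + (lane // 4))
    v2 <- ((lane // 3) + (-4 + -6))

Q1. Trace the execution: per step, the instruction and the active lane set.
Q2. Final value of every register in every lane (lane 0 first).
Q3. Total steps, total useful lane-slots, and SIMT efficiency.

step 0: v1 <- ((v1 - lane) // 5)     11111111111111111111111111111111
step 1: v2 <- min((0 % 5), (v2 // 4)) 11111111111111111111111111111111
step 2: v1 <- -2                     11111111111111111111111111111111
step 3: v1 <- ((v1 * 6) + (lane // 4)) 11111111111111111111111111111111
step 4: v2 <- ((lane // 3) + (-4 + -6)) 11111111111111111111111111111111

Answer: 5 steps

v1: -12,-12,-12,-12,-11,-11,-11,-11,-10,-10,-10,-10,-9,-9,-9,-9,-8,-8,-8,-8,-7,-7,-7,-7,-6,-6,-6,-6,-5,-5,-5,-5
v2: -10,-10,-10,-9,-9,-9,-8,-8,-8,-7,-7,-7,-6,-6,-6,-5,-5,-5,-4,-4,-4,-3,-3,-3,-2,-2,-2,-1,-1,-1,0,0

steps = 5; useful = 160; efficiency = 160/160 = 1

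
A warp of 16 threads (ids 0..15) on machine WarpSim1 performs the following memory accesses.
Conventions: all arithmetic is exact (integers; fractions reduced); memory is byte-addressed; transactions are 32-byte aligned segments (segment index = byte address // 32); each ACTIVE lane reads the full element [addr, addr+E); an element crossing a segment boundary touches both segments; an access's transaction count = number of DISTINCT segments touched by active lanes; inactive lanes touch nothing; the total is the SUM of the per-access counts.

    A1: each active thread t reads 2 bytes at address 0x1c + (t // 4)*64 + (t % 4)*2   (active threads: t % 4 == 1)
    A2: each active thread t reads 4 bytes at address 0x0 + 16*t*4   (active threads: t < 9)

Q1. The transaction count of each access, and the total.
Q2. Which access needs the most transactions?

A1: 4 transactions
A2: 9 transactions

Answer: 4,9; total 13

Answer: A2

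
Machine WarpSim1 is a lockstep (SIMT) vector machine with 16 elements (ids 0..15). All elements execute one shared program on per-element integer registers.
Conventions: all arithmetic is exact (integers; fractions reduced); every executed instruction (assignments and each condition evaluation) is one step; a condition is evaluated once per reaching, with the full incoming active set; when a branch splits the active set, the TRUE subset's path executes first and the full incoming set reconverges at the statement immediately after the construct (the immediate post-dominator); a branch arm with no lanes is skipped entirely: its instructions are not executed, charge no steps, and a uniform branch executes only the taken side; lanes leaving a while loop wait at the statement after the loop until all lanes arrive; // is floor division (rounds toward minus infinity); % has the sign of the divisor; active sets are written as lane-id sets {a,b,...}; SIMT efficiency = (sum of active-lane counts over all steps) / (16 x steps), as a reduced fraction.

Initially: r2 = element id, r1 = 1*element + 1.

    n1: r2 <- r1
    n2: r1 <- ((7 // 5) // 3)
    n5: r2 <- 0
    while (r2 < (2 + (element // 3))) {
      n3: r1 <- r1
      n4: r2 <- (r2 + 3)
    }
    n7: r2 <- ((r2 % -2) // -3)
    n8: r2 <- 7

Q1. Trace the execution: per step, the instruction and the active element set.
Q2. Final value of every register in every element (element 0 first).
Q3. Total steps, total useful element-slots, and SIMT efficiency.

step 0: r2 <- r1                     {0,1,2,3,4,5,6,7,8,9,10,11,12,13,14,15}
step 1: r1 <- ((7 // 5) // 3)        {0,1,2,3,4,5,6,7,8,9,10,11,12,13,14,15}
step 2: r2 <- 0                      {0,1,2,3,4,5,6,7,8,9,10,11,12,13,14,15}
step 3: eval (r2 < (2 + (element // 3))) {0,1,2,3,4,5,6,7,8,9,10,11,12,13,14,15}
step 4: r1 <- r1                     {0,1,2,3,4,5,6,7,8,9,10,11,12,13,14,15}
step 5: r2 <- (r2 + 3)               {0,1,2,3,4,5,6,7,8,9,10,11,12,13,14,15}
step 6: eval (r2 < (2 + (element // 3))) {0,1,2,3,4,5,6,7,8,9,10,11,12,13,14,15}
step 7: r1 <- r1                     {6,7,8,9,10,11,12,13,14,15}
step 8: r2 <- (r2 + 3)               {6,7,8,9,10,11,12,13,14,15}
step 9: eval (r2 < (2 + (element // 3))) {6,7,8,9,10,11,12,13,14,15}
step 10: r1 <- r1                     {15}
step 11: r2 <- (r2 + 3)               {15}
step 12: eval (r2 < (2 + (element // 3))) {15}
step 13: r2 <- ((r2 % -2) // -3)      {0,1,2,3,4,5,6,7,8,9,10,11,12,13,14,15}
step 14: r2 <- 7                      {0,1,2,3,4,5,6,7,8,9,10,11,12,13,14,15}

Answer: 15 steps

r2: 7,7,7,7,7,7,7,7,7,7,7,7,7,7,7,7
r1: 0,0,0,0,0,0,0,0,0,0,0,0,0,0,0,0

steps = 15; useful = 177; efficiency = 177/240 = 59/80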